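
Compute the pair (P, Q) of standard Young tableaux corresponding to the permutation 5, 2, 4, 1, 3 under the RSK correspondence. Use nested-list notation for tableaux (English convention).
Insert each entry of the permutation into P by Schensted row insertion, recording in Q the position of each new cell.

After inserting 5: P = [[5]].
After inserting 2: P = [[2], [5]].
After inserting 4: P = [[2, 4], [5]].
After inserting 1: P = [[1, 4], [2], [5]].
After inserting 3: P = [[1, 3], [2, 4], [5]].

So P = [[1, 3], [2, 4], [5]], Q = [[1, 3], [2, 5], [4]].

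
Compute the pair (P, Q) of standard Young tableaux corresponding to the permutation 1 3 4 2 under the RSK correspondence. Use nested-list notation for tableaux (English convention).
P = [[1, 2, 4], [3]], Q = [[1, 2, 3], [4]]

Insert each entry of the permutation into P by Schensted row insertion, recording in Q the position of each new cell.

Insert 1: appended to row 1. P = [[1]], Q = [[1]].
Insert 3: appended to row 1. P = [[1, 3]], Q = [[1, 2]].
Insert 4: appended to row 1. P = [[1, 3, 4]], Q = [[1, 2, 3]].
Insert 2: 2 bumps 3 from row 1; 3 starts row 2. P = [[1, 2, 4], [3]], Q = [[1, 2, 3], [4]].

So P = [[1, 2, 4], [3]], Q = [[1, 2, 3], [4]].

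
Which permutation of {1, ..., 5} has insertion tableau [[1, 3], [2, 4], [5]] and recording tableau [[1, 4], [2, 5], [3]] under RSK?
Reverse the RSK construction: for i from n down to 1, find the cell of Q containing i, remove the entry at that cell from P, and reverse-bump it up through P; the value ejected from row 1 is w(i).

Step i=5: Q has 5 at row 2, column 2; remove 4 from row 2 of P and reverse-bump: 4 enters row 1 and ejects 3. So w(5) = 3. P is now [[1, 4], [2], [5]].
Step i=4: Q has 4 at row 1, column 2; remove that cell from P, ejecting 4. So w(4) = 4. P is now [[1], [2], [5]].
Step i=3: Q has 3 at row 3, column 1; remove 5 from row 3 of P and reverse-bump: 5 enters row 2 and ejects 2; 2 enters row 1 and ejects 1. So w(3) = 1. P is now [[2], [5]].
Step i=2: Q has 2 at row 2, column 1; remove 5 from row 2 of P and reverse-bump: 5 enters row 1 and ejects 2. So w(2) = 2. P is now [[5]].
Step i=1: Q has 1 at row 1, column 1; remove that cell from P, ejecting 5. So w(1) = 5. P is now [].

So w = 5 2 1 4 3.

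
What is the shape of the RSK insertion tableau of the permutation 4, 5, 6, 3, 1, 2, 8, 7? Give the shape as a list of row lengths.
[4, 3, 1]

RSK row insertion gives P = [[1, 2, 6, 7], [3, 5, 8], [4]], which has shape [4, 3, 1].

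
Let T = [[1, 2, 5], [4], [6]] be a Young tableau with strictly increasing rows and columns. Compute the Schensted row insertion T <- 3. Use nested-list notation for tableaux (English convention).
[[1, 2, 3], [4, 5], [6]]

In row 1, 3 replaces 5 (the leftmost entry greater than 3); 5 is bumped to row 2. 5 is appended to row 2. The new tableau is [[1, 2, 3], [4, 5], [6]].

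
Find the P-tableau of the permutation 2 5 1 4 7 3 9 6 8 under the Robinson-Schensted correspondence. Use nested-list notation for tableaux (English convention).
Insert 2: appended to row 1. P = [[2]].
Insert 5: appended to row 1. P = [[2, 5]].
Insert 1: 1 bumps 2 from row 1; 2 starts row 2. P = [[1, 5], [2]].
Insert 4: 4 bumps 5 from row 1; 5 appends to row 2. P = [[1, 4], [2, 5]].
Insert 7: appended to row 1. P = [[1, 4, 7], [2, 5]].
Insert 3: 3 bumps 4 from row 1; 4 bumps 5 from row 2; 5 starts row 3. P = [[1, 3, 7], [2, 4], [5]].
Insert 9: appended to row 1. P = [[1, 3, 7, 9], [2, 4], [5]].
Insert 6: 6 bumps 7 from row 1; 7 appends to row 2. P = [[1, 3, 6, 9], [2, 4, 7], [5]].
Insert 8: 8 bumps 9 from row 1; 9 appends to row 2. P = [[1, 3, 6, 8], [2, 4, 7, 9], [5]].

So P = [[1, 3, 6, 8], [2, 4, 7, 9], [5]].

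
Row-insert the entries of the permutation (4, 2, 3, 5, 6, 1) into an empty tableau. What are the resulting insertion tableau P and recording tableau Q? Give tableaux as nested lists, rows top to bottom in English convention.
P = [[1, 3, 5, 6], [2], [4]], Q = [[1, 3, 4, 5], [2], [6]]

Insert each entry of the permutation into P by Schensted row insertion, recording in Q the position of each new cell.

Insert 4: appended to row 1. P = [[4]], Q = [[1]].
Insert 2: 2 bumps 4 from row 1; 4 starts row 2. P = [[2], [4]], Q = [[1], [2]].
Insert 3: appended to row 1. P = [[2, 3], [4]], Q = [[1, 3], [2]].
Insert 5: appended to row 1. P = [[2, 3, 5], [4]], Q = [[1, 3, 4], [2]].
Insert 6: appended to row 1. P = [[2, 3, 5, 6], [4]], Q = [[1, 3, 4, 5], [2]].
Insert 1: 1 bumps 2 from row 1; 2 bumps 4 from row 2; 4 starts row 3. P = [[1, 3, 5, 6], [2], [4]], Q = [[1, 3, 4, 5], [2], [6]].

So P = [[1, 3, 5, 6], [2], [4]], Q = [[1, 3, 4, 5], [2], [6]].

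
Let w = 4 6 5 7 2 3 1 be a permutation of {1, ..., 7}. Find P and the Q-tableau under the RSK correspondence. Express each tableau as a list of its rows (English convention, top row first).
P = [[1, 3, 7], [2, 5], [4], [6]], Q = [[1, 2, 4], [3, 6], [5], [7]]

Insert each entry of the permutation into P by Schensted row insertion, recording in Q the position of each new cell.

Insert 4: appended to row 1. P = [[4]].
Insert 6: appended to row 1. P = [[4, 6]].
Insert 5: 5 bumps 6 from row 1; 6 starts row 2. P = [[4, 5], [6]].
Insert 7: appended to row 1. P = [[4, 5, 7], [6]].
Insert 2: 2 bumps 4 from row 1; 4 bumps 6 from row 2; 6 starts row 3. P = [[2, 5, 7], [4], [6]].
Insert 3: 3 bumps 5 from row 1; 5 appends to row 2. P = [[2, 3, 7], [4, 5], [6]].
Insert 1: 1 bumps 2 from row 1; 2 bumps 4 from row 2; 4 bumps 6 from row 3; 6 starts row 4. P = [[1, 3, 7], [2, 5], [4], [6]].

So P = [[1, 3, 7], [2, 5], [4], [6]], Q = [[1, 2, 4], [3, 6], [5], [7]].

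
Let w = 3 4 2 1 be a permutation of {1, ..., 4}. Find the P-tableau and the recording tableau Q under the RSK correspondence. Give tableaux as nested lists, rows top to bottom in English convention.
P = [[1, 4], [2], [3]], Q = [[1, 2], [3], [4]]

Insert each entry of the permutation into P by Schensted row insertion, recording in Q the position of each new cell.

Insert 3: appended to row 1. P = [[3]].
Insert 4: appended to row 1. P = [[3, 4]].
Insert 2: 2 bumps 3 from row 1; 3 starts row 2. P = [[2, 4], [3]].
Insert 1: 1 bumps 2 from row 1; 2 bumps 3 from row 2; 3 starts row 3. P = [[1, 4], [2], [3]].

So P = [[1, 4], [2], [3]], Q = [[1, 2], [3], [4]].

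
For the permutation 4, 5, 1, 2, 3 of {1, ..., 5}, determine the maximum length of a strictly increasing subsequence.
3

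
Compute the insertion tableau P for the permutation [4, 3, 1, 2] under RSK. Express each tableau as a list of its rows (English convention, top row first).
P = [[1, 2], [3], [4]]

Insert 4: appended to row 1. P = [[4]].
Insert 3: 3 bumps 4 from row 1; 4 starts row 2. P = [[3], [4]].
Insert 1: 1 bumps 3 from row 1; 3 bumps 4 from row 2; 4 starts row 3. P = [[1], [3], [4]].
Insert 2: appended to row 1. P = [[1, 2], [3], [4]].

So P = [[1, 2], [3], [4]].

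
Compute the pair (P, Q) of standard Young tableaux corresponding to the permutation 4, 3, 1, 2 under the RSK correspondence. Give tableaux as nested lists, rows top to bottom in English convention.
P = [[1, 2], [3], [4]], Q = [[1, 4], [2], [3]]

Insert each entry of the permutation into P by Schensted row insertion, recording in Q the position of each new cell.

Insert 4: appended to row 1. P = [[4]].
Insert 3: 3 bumps 4 from row 1; 4 starts row 2. P = [[3], [4]].
Insert 1: 1 bumps 3 from row 1; 3 bumps 4 from row 2; 4 starts row 3. P = [[1], [3], [4]].
Insert 2: appended to row 1. P = [[1, 2], [3], [4]].

So P = [[1, 2], [3], [4]], Q = [[1, 4], [2], [3]].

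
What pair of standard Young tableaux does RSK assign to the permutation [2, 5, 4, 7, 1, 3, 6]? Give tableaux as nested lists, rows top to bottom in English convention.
Insert each entry of the permutation into P by Schensted row insertion, recording in Q the position of each new cell.

Insert 2: appended to row 1. P = [[2]].
Insert 5: appended to row 1. P = [[2, 5]].
Insert 4: 4 bumps 5 from row 1; 5 starts row 2. P = [[2, 4], [5]].
Insert 7: appended to row 1. P = [[2, 4, 7], [5]].
Insert 1: 1 bumps 2 from row 1; 2 bumps 5 from row 2; 5 starts row 3. P = [[1, 4, 7], [2], [5]].
Insert 3: 3 bumps 4 from row 1; 4 appends to row 2. P = [[1, 3, 7], [2, 4], [5]].
Insert 6: 6 bumps 7 from row 1; 7 appends to row 2. P = [[1, 3, 6], [2, 4, 7], [5]].

So P = [[1, 3, 6], [2, 4, 7], [5]], Q = [[1, 2, 4], [3, 6, 7], [5]].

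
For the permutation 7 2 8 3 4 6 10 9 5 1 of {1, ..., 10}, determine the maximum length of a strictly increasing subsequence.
5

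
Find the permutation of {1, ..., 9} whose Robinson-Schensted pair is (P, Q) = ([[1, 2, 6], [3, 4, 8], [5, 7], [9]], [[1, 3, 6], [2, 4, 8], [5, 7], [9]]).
Reverse the RSK construction: for i from n down to 1, find the cell of Q containing i, remove the entry at that cell from P, and reverse-bump it up through P; the value ejected from row 1 is w(i).

Step i=9: Q has 9 at row 4, column 1; remove 9 from row 4 of P and reverse-bump: 9 enters row 3 and ejects 7; 7 enters row 2 and ejects 4; 4 enters row 1 and ejects 2. So w(9) = 2. P is now [[1, 4, 6], [3, 7, 8], [5, 9]].
Step i=8: Q has 8 at row 2, column 3; remove 8 from row 2 of P and reverse-bump: 8 enters row 1 and ejects 6. So w(8) = 6. P is now [[1, 4, 8], [3, 7], [5, 9]].
Step i=7: Q has 7 at row 3, column 2; remove 9 from row 3 of P and reverse-bump: 9 enters row 2 and ejects 7; 7 enters row 1 and ejects 4. So w(7) = 4. P is now [[1, 7, 8], [3, 9], [5]].
Step i=6: Q has 6 at row 1, column 3; remove that cell from P, ejecting 8. So w(6) = 8. P is now [[1, 7], [3, 9], [5]].
Step i=5: Q has 5 at row 3, column 1; remove 5 from row 3 of P and reverse-bump: 5 enters row 2 and ejects 3; 3 enters row 1 and ejects 1. So w(5) = 1. P is now [[3, 7], [5, 9]].
Step i=4: Q has 4 at row 2, column 2; remove 9 from row 2 of P and reverse-bump: 9 enters row 1 and ejects 7. So w(4) = 7. P is now [[3, 9], [5]].
Step i=3: Q has 3 at row 1, column 2; remove that cell from P, ejecting 9. So w(3) = 9. P is now [[3], [5]].
Step i=2: Q has 2 at row 2, column 1; remove 5 from row 2 of P and reverse-bump: 5 enters row 1 and ejects 3. So w(2) = 3. P is now [[5]].
Step i=1: Q has 1 at row 1, column 1; remove that cell from P, ejecting 5. So w(1) = 5. P is now [].

So w = 5 3 9 7 1 8 4 6 2.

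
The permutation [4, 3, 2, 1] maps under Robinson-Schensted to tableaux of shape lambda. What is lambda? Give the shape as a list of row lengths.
Row-insert each entry into an empty tableau.

After inserting 4: P = [[4]].
After inserting 3: P = [[3], [4]].
After inserting 2: P = [[2], [3], [4]].
After inserting 1: P = [[1], [2], [3], [4]].

The final insertion tableau P = [[1], [2], [3], [4]] has shape [1, 1, 1, 1].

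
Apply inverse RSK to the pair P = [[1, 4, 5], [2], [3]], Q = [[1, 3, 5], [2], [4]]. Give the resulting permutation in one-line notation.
Reverse the RSK construction: for i from n down to 1, find the cell of Q containing i, remove the entry at that cell from P, and reverse-bump it up through P; the value ejected from row 1 is w(i).

Step i=5: Q has 5 at row 1, column 3; remove that cell from P, ejecting 5. So w(5) = 5. P is now [[1, 4], [2], [3]].
Step i=4: Q has 4 at row 3, column 1; remove 3 from row 3 of P and reverse-bump: 3 enters row 2 and ejects 2; 2 enters row 1 and ejects 1. So w(4) = 1. P is now [[2, 4], [3]].
Step i=3: Q has 3 at row 1, column 2; remove that cell from P, ejecting 4. So w(3) = 4. P is now [[2], [3]].
Step i=2: Q has 2 at row 2, column 1; remove 3 from row 2 of P and reverse-bump: 3 enters row 1 and ejects 2. So w(2) = 2. P is now [[3]].
Step i=1: Q has 1 at row 1, column 1; remove that cell from P, ejecting 3. So w(1) = 3. P is now [].

So w = 3 2 4 1 5.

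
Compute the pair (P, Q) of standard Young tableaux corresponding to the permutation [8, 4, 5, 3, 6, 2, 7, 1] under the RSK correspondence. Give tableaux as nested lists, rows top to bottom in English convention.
Insert each entry of the permutation into P by Schensted row insertion, recording in Q the position of each new cell.

After inserting 8: P = [[8]].
After inserting 4: P = [[4], [8]].
After inserting 5: P = [[4, 5], [8]].
After inserting 3: P = [[3, 5], [4], [8]].
After inserting 6: P = [[3, 5, 6], [4], [8]].
After inserting 2: P = [[2, 5, 6], [3], [4], [8]].
After inserting 7: P = [[2, 5, 6, 7], [3], [4], [8]].
After inserting 1: P = [[1, 5, 6, 7], [2], [3], [4], [8]].

So P = [[1, 5, 6, 7], [2], [3], [4], [8]], Q = [[1, 3, 5, 7], [2], [4], [6], [8]].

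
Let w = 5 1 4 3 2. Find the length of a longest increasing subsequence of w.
2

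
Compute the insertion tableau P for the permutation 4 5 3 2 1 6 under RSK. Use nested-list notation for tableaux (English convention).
P = [[1, 5, 6], [2], [3], [4]]

Insert 4: appended to row 1. P = [[4]].
Insert 5: appended to row 1. P = [[4, 5]].
Insert 3: 3 bumps 4 from row 1; 4 starts row 2. P = [[3, 5], [4]].
Insert 2: 2 bumps 3 from row 1; 3 bumps 4 from row 2; 4 starts row 3. P = [[2, 5], [3], [4]].
Insert 1: 1 bumps 2 from row 1; 2 bumps 3 from row 2; 3 bumps 4 from row 3; 4 starts row 4. P = [[1, 5], [2], [3], [4]].
Insert 6: appended to row 1. P = [[1, 5, 6], [2], [3], [4]].

So P = [[1, 5, 6], [2], [3], [4]].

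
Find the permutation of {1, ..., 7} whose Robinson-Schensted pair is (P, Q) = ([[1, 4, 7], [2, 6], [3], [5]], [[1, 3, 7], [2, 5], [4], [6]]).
Reverse the RSK construction: for i from n down to 1, find the cell of Q containing i, remove the entry at that cell from P, and reverse-bump it up through P; the value ejected from row 1 is w(i).

Step i=7: Q has 7 at row 1, column 3; remove that cell from P, ejecting 7. So w(7) = 7. P is now [[1, 4], [2, 6], [3], [5]].
Step i=6: Q has 6 at row 4, column 1; remove 5 from row 4 of P and reverse-bump: 5 enters row 3 and ejects 3; 3 enters row 2 and ejects 2; 2 enters row 1 and ejects 1. So w(6) = 1. P is now [[2, 4], [3, 6], [5]].
Step i=5: Q has 5 at row 2, column 2; remove 6 from row 2 of P and reverse-bump: 6 enters row 1 and ejects 4. So w(5) = 4. P is now [[2, 6], [3], [5]].
Step i=4: Q has 4 at row 3, column 1; remove 5 from row 3 of P and reverse-bump: 5 enters row 2 and ejects 3; 3 enters row 1 and ejects 2. So w(4) = 2. P is now [[3, 6], [5]].
Step i=3: Q has 3 at row 1, column 2; remove that cell from P, ejecting 6. So w(3) = 6. P is now [[3], [5]].
Step i=2: Q has 2 at row 2, column 1; remove 5 from row 2 of P and reverse-bump: 5 enters row 1 and ejects 3. So w(2) = 3. P is now [[5]].
Step i=1: Q has 1 at row 1, column 1; remove that cell from P, ejecting 5. So w(1) = 5. P is now [].

So w = 5 3 6 2 4 1 7.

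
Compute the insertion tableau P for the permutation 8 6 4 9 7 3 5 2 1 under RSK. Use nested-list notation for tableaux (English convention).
Insert 8: appended to row 1. P = [[8]].
Insert 6: 6 bumps 8 from row 1; 8 starts row 2. P = [[6], [8]].
Insert 4: 4 bumps 6 from row 1; 6 bumps 8 from row 2; 8 starts row 3. P = [[4], [6], [8]].
Insert 9: appended to row 1. P = [[4, 9], [6], [8]].
Insert 7: 7 bumps 9 from row 1; 9 appends to row 2. P = [[4, 7], [6, 9], [8]].
Insert 3: 3 bumps 4 from row 1; 4 bumps 6 from row 2; 6 bumps 8 from row 3; 8 starts row 4. P = [[3, 7], [4, 9], [6], [8]].
Insert 5: 5 bumps 7 from row 1; 7 bumps 9 from row 2; 9 appends to row 3. P = [[3, 5], [4, 7], [6, 9], [8]].
Insert 2: 2 bumps 3 from row 1; 3 bumps 4 from row 2; 4 bumps 6 from row 3; 6 bumps 8 from row 4; 8 starts row 5. P = [[2, 5], [3, 7], [4, 9], [6], [8]].
Insert 1: 1 bumps 2 from row 1; 2 bumps 3 from row 2; 3 bumps 4 from row 3; 4 bumps 6 from row 4; 6 bumps 8 from row 5; 8 starts row 6. P = [[1, 5], [2, 7], [3, 9], [4], [6], [8]].

So P = [[1, 5], [2, 7], [3, 9], [4], [6], [8]].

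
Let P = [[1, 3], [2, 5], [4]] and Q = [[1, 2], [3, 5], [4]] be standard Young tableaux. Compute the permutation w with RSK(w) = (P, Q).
4 5 2 1 3

Reverse the RSK construction: for i from n down to 1, find the cell of Q containing i, remove the entry at that cell from P, and reverse-bump it up through P; the value ejected from row 1 is w(i).

Step i=5: Q has 5 at row 2, column 2; remove 5 from row 2 of P and reverse-bump: 5 enters row 1 and ejects 3. So w(5) = 3. P is now [[1, 5], [2], [4]].
Step i=4: Q has 4 at row 3, column 1; remove 4 from row 3 of P and reverse-bump: 4 enters row 2 and ejects 2; 2 enters row 1 and ejects 1. So w(4) = 1. P is now [[2, 5], [4]].
Step i=3: Q has 3 at row 2, column 1; remove 4 from row 2 of P and reverse-bump: 4 enters row 1 and ejects 2. So w(3) = 2. P is now [[4, 5]].
Step i=2: Q has 2 at row 1, column 2; remove that cell from P, ejecting 5. So w(2) = 5. P is now [[4]].
Step i=1: Q has 1 at row 1, column 1; remove that cell from P, ejecting 4. So w(1) = 4. P is now [].

So w = 4 5 2 1 3.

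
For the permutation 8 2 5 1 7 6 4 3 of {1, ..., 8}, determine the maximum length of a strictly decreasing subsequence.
5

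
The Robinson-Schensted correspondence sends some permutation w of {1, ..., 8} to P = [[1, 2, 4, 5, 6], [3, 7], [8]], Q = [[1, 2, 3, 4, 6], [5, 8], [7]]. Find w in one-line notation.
1 3 4 8 5 7 2 6

Reverse the RSK construction: for i from n down to 1, find the cell of Q containing i, remove the entry at that cell from P, and reverse-bump it up through P; the value ejected from row 1 is w(i).

Step i=8: Q has 8 at row 2, column 2; remove 7 from row 2 of P and reverse-bump: 7 enters row 1 and ejects 6. So w(8) = 6. P is now [[1, 2, 4, 5, 7], [3], [8]].
Step i=7: Q has 7 at row 3, column 1; remove 8 from row 3 of P and reverse-bump: 8 enters row 2 and ejects 3; 3 enters row 1 and ejects 2. So w(7) = 2. P is now [[1, 3, 4, 5, 7], [8]].
Step i=6: Q has 6 at row 1, column 5; remove that cell from P, ejecting 7. So w(6) = 7. P is now [[1, 3, 4, 5], [8]].
Step i=5: Q has 5 at row 2, column 1; remove 8 from row 2 of P and reverse-bump: 8 enters row 1 and ejects 5. So w(5) = 5. P is now [[1, 3, 4, 8]].
Step i=4: Q has 4 at row 1, column 4; remove that cell from P, ejecting 8. So w(4) = 8. P is now [[1, 3, 4]].
Step i=3: Q has 3 at row 1, column 3; remove that cell from P, ejecting 4. So w(3) = 4. P is now [[1, 3]].
Step i=2: Q has 2 at row 1, column 2; remove that cell from P, ejecting 3. So w(2) = 3. P is now [[1]].
Step i=1: Q has 1 at row 1, column 1; remove that cell from P, ejecting 1. So w(1) = 1. P is now [].

So w = 1 3 4 8 5 7 2 6.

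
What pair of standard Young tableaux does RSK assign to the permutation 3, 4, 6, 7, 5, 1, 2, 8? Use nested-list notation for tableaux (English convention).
P = [[1, 2, 5, 7, 8], [3, 4], [6]], Q = [[1, 2, 3, 4, 8], [5, 7], [6]]

Insert each entry of the permutation into P by Schensted row insertion, recording in Q the position of each new cell.

Insert 3: appended to row 1. P = [[3]], Q = [[1]].
Insert 4: appended to row 1. P = [[3, 4]], Q = [[1, 2]].
Insert 6: appended to row 1. P = [[3, 4, 6]], Q = [[1, 2, 3]].
Insert 7: appended to row 1. P = [[3, 4, 6, 7]], Q = [[1, 2, 3, 4]].
Insert 5: 5 bumps 6 from row 1; 6 starts row 2. P = [[3, 4, 5, 7], [6]], Q = [[1, 2, 3, 4], [5]].
Insert 1: 1 bumps 3 from row 1; 3 bumps 6 from row 2; 6 starts row 3. P = [[1, 4, 5, 7], [3], [6]], Q = [[1, 2, 3, 4], [5], [6]].
Insert 2: 2 bumps 4 from row 1; 4 appends to row 2. P = [[1, 2, 5, 7], [3, 4], [6]], Q = [[1, 2, 3, 4], [5, 7], [6]].
Insert 8: appended to row 1. P = [[1, 2, 5, 7, 8], [3, 4], [6]], Q = [[1, 2, 3, 4, 8], [5, 7], [6]].

So P = [[1, 2, 5, 7, 8], [3, 4], [6]], Q = [[1, 2, 3, 4, 8], [5, 7], [6]].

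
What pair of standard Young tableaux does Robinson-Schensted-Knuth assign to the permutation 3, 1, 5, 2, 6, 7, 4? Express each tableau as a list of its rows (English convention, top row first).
P = [[1, 2, 4, 7], [3, 5, 6]], Q = [[1, 3, 5, 6], [2, 4, 7]]

Insert each entry of the permutation into P by Schensted row insertion, recording in Q the position of each new cell.

Insert 3: appended to row 1. P = [[3]], Q = [[1]].
Insert 1: 1 bumps 3 from row 1; 3 starts row 2. P = [[1], [3]], Q = [[1], [2]].
Insert 5: appended to row 1. P = [[1, 5], [3]], Q = [[1, 3], [2]].
Insert 2: 2 bumps 5 from row 1; 5 appends to row 2. P = [[1, 2], [3, 5]], Q = [[1, 3], [2, 4]].
Insert 6: appended to row 1. P = [[1, 2, 6], [3, 5]], Q = [[1, 3, 5], [2, 4]].
Insert 7: appended to row 1. P = [[1, 2, 6, 7], [3, 5]], Q = [[1, 3, 5, 6], [2, 4]].
Insert 4: 4 bumps 6 from row 1; 6 appends to row 2. P = [[1, 2, 4, 7], [3, 5, 6]], Q = [[1, 3, 5, 6], [2, 4, 7]].

So P = [[1, 2, 4, 7], [3, 5, 6]], Q = [[1, 3, 5, 6], [2, 4, 7]].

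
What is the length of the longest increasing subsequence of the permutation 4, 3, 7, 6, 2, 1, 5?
2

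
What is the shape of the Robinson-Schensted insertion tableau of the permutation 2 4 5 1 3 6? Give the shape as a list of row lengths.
[4, 2]

RSK row insertion gives P = [[1, 3, 5, 6], [2, 4]], which has shape [4, 2].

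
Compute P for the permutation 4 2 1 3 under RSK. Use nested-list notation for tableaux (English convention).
P = [[1, 3], [2], [4]]

Insert 4: appended to row 1. P = [[4]].
Insert 2: 2 bumps 4 from row 1; 4 starts row 2. P = [[2], [4]].
Insert 1: 1 bumps 2 from row 1; 2 bumps 4 from row 2; 4 starts row 3. P = [[1], [2], [4]].
Insert 3: appended to row 1. P = [[1, 3], [2], [4]].

So P = [[1, 3], [2], [4]].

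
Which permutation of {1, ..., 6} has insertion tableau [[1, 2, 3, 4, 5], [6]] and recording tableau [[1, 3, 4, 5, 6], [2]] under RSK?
Reverse the RSK construction: for i from n down to 1, find the cell of Q containing i, remove the entry at that cell from P, and reverse-bump it up through P; the value ejected from row 1 is w(i).

Step i=6: Q has 6 at row 1, column 5; remove that cell from P, ejecting 5. So w(6) = 5. P is now [[1, 2, 3, 4], [6]].
Step i=5: Q has 5 at row 1, column 4; remove that cell from P, ejecting 4. So w(5) = 4. P is now [[1, 2, 3], [6]].
Step i=4: Q has 4 at row 1, column 3; remove that cell from P, ejecting 3. So w(4) = 3. P is now [[1, 2], [6]].
Step i=3: Q has 3 at row 1, column 2; remove that cell from P, ejecting 2. So w(3) = 2. P is now [[1], [6]].
Step i=2: Q has 2 at row 2, column 1; remove 6 from row 2 of P and reverse-bump: 6 enters row 1 and ejects 1. So w(2) = 1. P is now [[6]].
Step i=1: Q has 1 at row 1, column 1; remove that cell from P, ejecting 6. So w(1) = 6. P is now [].

So w = 6 1 2 3 4 5.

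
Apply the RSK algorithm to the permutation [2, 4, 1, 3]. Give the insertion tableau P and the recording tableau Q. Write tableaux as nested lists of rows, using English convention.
Insert each entry of the permutation into P by Schensted row insertion, recording in Q the position of each new cell.

Insert 2: appended to row 1. P = [[2]], Q = [[1]].
Insert 4: appended to row 1. P = [[2, 4]], Q = [[1, 2]].
Insert 1: 1 bumps 2 from row 1; 2 starts row 2. P = [[1, 4], [2]], Q = [[1, 2], [3]].
Insert 3: 3 bumps 4 from row 1; 4 appends to row 2. P = [[1, 3], [2, 4]], Q = [[1, 2], [3, 4]].

So P = [[1, 3], [2, 4]], Q = [[1, 2], [3, 4]].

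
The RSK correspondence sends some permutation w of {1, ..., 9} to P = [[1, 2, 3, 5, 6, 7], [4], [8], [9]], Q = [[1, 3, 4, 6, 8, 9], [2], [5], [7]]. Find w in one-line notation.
9 1 2 8 4 5 3 6 7

Reverse the RSK construction: for i from n down to 1, find the cell of Q containing i, remove the entry at that cell from P, and reverse-bump it up through P; the value ejected from row 1 is w(i).

Step i=9: Q has 9 at row 1, column 6; remove that cell from P, ejecting 7. So w(9) = 7. P is now [[1, 2, 3, 5, 6], [4], [8], [9]].
Step i=8: Q has 8 at row 1, column 5; remove that cell from P, ejecting 6. So w(8) = 6. P is now [[1, 2, 3, 5], [4], [8], [9]].
Step i=7: Q has 7 at row 4, column 1; remove 9 from row 4 of P and reverse-bump: 9 enters row 3 and ejects 8; 8 enters row 2 and ejects 4; 4 enters row 1 and ejects 3. So w(7) = 3. P is now [[1, 2, 4, 5], [8], [9]].
Step i=6: Q has 6 at row 1, column 4; remove that cell from P, ejecting 5. So w(6) = 5. P is now [[1, 2, 4], [8], [9]].
Step i=5: Q has 5 at row 3, column 1; remove 9 from row 3 of P and reverse-bump: 9 enters row 2 and ejects 8; 8 enters row 1 and ejects 4. So w(5) = 4. P is now [[1, 2, 8], [9]].
Step i=4: Q has 4 at row 1, column 3; remove that cell from P, ejecting 8. So w(4) = 8. P is now [[1, 2], [9]].
Step i=3: Q has 3 at row 1, column 2; remove that cell from P, ejecting 2. So w(3) = 2. P is now [[1], [9]].
Step i=2: Q has 2 at row 2, column 1; remove 9 from row 2 of P and reverse-bump: 9 enters row 1 and ejects 1. So w(2) = 1. P is now [[9]].
Step i=1: Q has 1 at row 1, column 1; remove that cell from P, ejecting 9. So w(1) = 9. P is now [].

So w = 9 1 2 8 4 5 3 6 7.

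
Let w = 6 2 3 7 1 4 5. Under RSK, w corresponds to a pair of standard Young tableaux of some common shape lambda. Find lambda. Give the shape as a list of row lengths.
RSK row insertion gives P = [[1, 3, 4, 5], [2, 7], [6]], which has shape [4, 2, 1].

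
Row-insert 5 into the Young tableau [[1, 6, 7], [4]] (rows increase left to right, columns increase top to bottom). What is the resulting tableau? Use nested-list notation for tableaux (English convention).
[[1, 5, 7], [4, 6]]

In row 1, 5 replaces 6 (the leftmost entry greater than 5); 6 is bumped to row 2. 6 is appended to row 2. The new tableau is [[1, 5, 7], [4, 6]].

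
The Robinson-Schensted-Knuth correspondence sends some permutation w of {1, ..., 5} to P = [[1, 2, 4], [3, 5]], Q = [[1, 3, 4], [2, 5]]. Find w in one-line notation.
3 1 2 5 4

Reverse the RSK construction: for i from n down to 1, find the cell of Q containing i, remove the entry at that cell from P, and reverse-bump it up through P; the value ejected from row 1 is w(i).

Step i=5: Q has 5 at row 2, column 2; remove 5 from row 2 of P and reverse-bump: 5 enters row 1 and ejects 4. So w(5) = 4. P is now [[1, 2, 5], [3]].
Step i=4: Q has 4 at row 1, column 3; remove that cell from P, ejecting 5. So w(4) = 5. P is now [[1, 2], [3]].
Step i=3: Q has 3 at row 1, column 2; remove that cell from P, ejecting 2. So w(3) = 2. P is now [[1], [3]].
Step i=2: Q has 2 at row 2, column 1; remove 3 from row 2 of P and reverse-bump: 3 enters row 1 and ejects 1. So w(2) = 1. P is now [[3]].
Step i=1: Q has 1 at row 1, column 1; remove that cell from P, ejecting 3. So w(1) = 3. P is now [].

So w = 3 1 2 5 4.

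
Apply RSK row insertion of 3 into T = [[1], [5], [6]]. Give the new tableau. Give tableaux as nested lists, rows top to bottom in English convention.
[[1, 3], [5], [6]]

3 is larger than every entry of row 1, so it is appended to row 1. The new tableau is [[1, 3], [5], [6]].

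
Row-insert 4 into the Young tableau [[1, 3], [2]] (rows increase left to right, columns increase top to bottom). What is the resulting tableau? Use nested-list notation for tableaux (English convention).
4 is larger than every entry of row 1, so it is appended to row 1. The new tableau is [[1, 3, 4], [2]].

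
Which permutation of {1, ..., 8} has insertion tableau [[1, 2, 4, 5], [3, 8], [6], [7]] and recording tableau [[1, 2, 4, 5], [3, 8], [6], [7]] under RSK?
1 7 3 6 8 4 2 5

Reverse the RSK construction: for i from n down to 1, find the cell of Q containing i, remove the entry at that cell from P, and reverse-bump it up through P; the value ejected from row 1 is w(i).

Step i=8: Q has 8 at row 2, column 2; remove 8 from row 2 of P and reverse-bump: 8 enters row 1 and ejects 5. So w(8) = 5. P is now [[1, 2, 4, 8], [3], [6], [7]].
Step i=7: Q has 7 at row 4, column 1; remove 7 from row 4 of P and reverse-bump: 7 enters row 3 and ejects 6; 6 enters row 2 and ejects 3; 3 enters row 1 and ejects 2. So w(7) = 2. P is now [[1, 3, 4, 8], [6], [7]].
Step i=6: Q has 6 at row 3, column 1; remove 7 from row 3 of P and reverse-bump: 7 enters row 2 and ejects 6; 6 enters row 1 and ejects 4. So w(6) = 4. P is now [[1, 3, 6, 8], [7]].
Step i=5: Q has 5 at row 1, column 4; remove that cell from P, ejecting 8. So w(5) = 8. P is now [[1, 3, 6], [7]].
Step i=4: Q has 4 at row 1, column 3; remove that cell from P, ejecting 6. So w(4) = 6. P is now [[1, 3], [7]].
Step i=3: Q has 3 at row 2, column 1; remove 7 from row 2 of P and reverse-bump: 7 enters row 1 and ejects 3. So w(3) = 3. P is now [[1, 7]].
Step i=2: Q has 2 at row 1, column 2; remove that cell from P, ejecting 7. So w(2) = 7. P is now [[1]].
Step i=1: Q has 1 at row 1, column 1; remove that cell from P, ejecting 1. So w(1) = 1. P is now [].

So w = 1 7 3 6 8 4 2 5.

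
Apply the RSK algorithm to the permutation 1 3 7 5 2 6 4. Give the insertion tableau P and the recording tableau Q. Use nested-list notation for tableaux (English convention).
Insert each entry of the permutation into P by Schensted row insertion, recording in Q the position of each new cell.

After inserting 1: P = [[1]].
After inserting 3: P = [[1, 3]].
After inserting 7: P = [[1, 3, 7]].
After inserting 5: P = [[1, 3, 5], [7]].
After inserting 2: P = [[1, 2, 5], [3], [7]].
After inserting 6: P = [[1, 2, 5, 6], [3], [7]].
After inserting 4: P = [[1, 2, 4, 6], [3, 5], [7]].

So P = [[1, 2, 4, 6], [3, 5], [7]], Q = [[1, 2, 3, 6], [4, 7], [5]].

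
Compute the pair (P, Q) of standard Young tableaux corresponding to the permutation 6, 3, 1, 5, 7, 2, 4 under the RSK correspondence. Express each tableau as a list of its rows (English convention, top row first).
P = [[1, 2, 4], [3, 5, 7], [6]], Q = [[1, 4, 5], [2, 6, 7], [3]]

Insert each entry of the permutation into P by Schensted row insertion, recording in Q the position of each new cell.

After inserting 6: P = [[6]].
After inserting 3: P = [[3], [6]].
After inserting 1: P = [[1], [3], [6]].
After inserting 5: P = [[1, 5], [3], [6]].
After inserting 7: P = [[1, 5, 7], [3], [6]].
After inserting 2: P = [[1, 2, 7], [3, 5], [6]].
After inserting 4: P = [[1, 2, 4], [3, 5, 7], [6]].

So P = [[1, 2, 4], [3, 5, 7], [6]], Q = [[1, 4, 5], [2, 6, 7], [3]].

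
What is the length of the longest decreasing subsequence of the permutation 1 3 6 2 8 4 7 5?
3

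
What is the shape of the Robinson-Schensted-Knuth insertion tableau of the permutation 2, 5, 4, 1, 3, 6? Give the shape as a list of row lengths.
Row-insert each entry into an empty tableau.

After inserting 2: P = [[2]].
After inserting 5: P = [[2, 5]].
After inserting 4: P = [[2, 4], [5]].
After inserting 1: P = [[1, 4], [2], [5]].
After inserting 3: P = [[1, 3], [2, 4], [5]].
After inserting 6: P = [[1, 3, 6], [2, 4], [5]].

The final insertion tableau P = [[1, 3, 6], [2, 4], [5]] has shape [3, 2, 1].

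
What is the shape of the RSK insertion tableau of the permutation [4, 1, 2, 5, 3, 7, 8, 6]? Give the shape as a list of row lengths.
Row-insert each entry into an empty tableau.

After inserting 4: P = [[4]].
After inserting 1: P = [[1], [4]].
After inserting 2: P = [[1, 2], [4]].
After inserting 5: P = [[1, 2, 5], [4]].
After inserting 3: P = [[1, 2, 3], [4, 5]].
After inserting 7: P = [[1, 2, 3, 7], [4, 5]].
After inserting 8: P = [[1, 2, 3, 7, 8], [4, 5]].
After inserting 6: P = [[1, 2, 3, 6, 8], [4, 5, 7]].

The final insertion tableau P = [[1, 2, 3, 6, 8], [4, 5, 7]] has shape [5, 3].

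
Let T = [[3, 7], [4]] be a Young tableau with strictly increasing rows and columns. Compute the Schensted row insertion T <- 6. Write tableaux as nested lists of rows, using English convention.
[[3, 6], [4, 7]]

In row 1, 6 replaces 7 (the leftmost entry greater than 6); 7 is bumped to row 2. 7 is appended to row 2. The new tableau is [[3, 6], [4, 7]].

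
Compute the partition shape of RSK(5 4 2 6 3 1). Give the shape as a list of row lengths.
[2, 2, 1, 1]

Row-insert each entry into an empty tableau.

After inserting 5: P = [[5]].
After inserting 4: P = [[4], [5]].
After inserting 2: P = [[2], [4], [5]].
After inserting 6: P = [[2, 6], [4], [5]].
After inserting 3: P = [[2, 3], [4, 6], [5]].
After inserting 1: P = [[1, 3], [2, 6], [4], [5]].

The final insertion tableau P = [[1, 3], [2, 6], [4], [5]] has shape [2, 2, 1, 1].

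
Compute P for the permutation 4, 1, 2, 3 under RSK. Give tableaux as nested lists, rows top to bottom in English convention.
After inserting 4: P = [[4]].
After inserting 1: P = [[1], [4]].
After inserting 2: P = [[1, 2], [4]].
After inserting 3: P = [[1, 2, 3], [4]].

So P = [[1, 2, 3], [4]].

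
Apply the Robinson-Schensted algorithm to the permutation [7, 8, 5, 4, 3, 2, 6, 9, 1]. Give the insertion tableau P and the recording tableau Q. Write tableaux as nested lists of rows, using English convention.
P = [[1, 6, 9], [2, 8], [3], [4], [5], [7]], Q = [[1, 2, 8], [3, 7], [4], [5], [6], [9]]

Insert each entry of the permutation into P by Schensted row insertion, recording in Q the position of each new cell.

After inserting 7: P = [[7]].
After inserting 8: P = [[7, 8]].
After inserting 5: P = [[5, 8], [7]].
After inserting 4: P = [[4, 8], [5], [7]].
After inserting 3: P = [[3, 8], [4], [5], [7]].
After inserting 2: P = [[2, 8], [3], [4], [5], [7]].
After inserting 6: P = [[2, 6], [3, 8], [4], [5], [7]].
After inserting 9: P = [[2, 6, 9], [3, 8], [4], [5], [7]].
After inserting 1: P = [[1, 6, 9], [2, 8], [3], [4], [5], [7]].

So P = [[1, 6, 9], [2, 8], [3], [4], [5], [7]], Q = [[1, 2, 8], [3, 7], [4], [5], [6], [9]].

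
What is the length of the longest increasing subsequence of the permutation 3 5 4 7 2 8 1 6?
4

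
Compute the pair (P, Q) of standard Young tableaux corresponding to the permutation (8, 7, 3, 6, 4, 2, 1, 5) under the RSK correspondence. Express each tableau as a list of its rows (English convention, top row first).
P = [[1, 4, 5], [2], [3], [6], [7], [8]], Q = [[1, 4, 8], [2], [3], [5], [6], [7]]

Insert each entry of the permutation into P by Schensted row insertion, recording in Q the position of each new cell.

Insert 8: appended to row 1. P = [[8]], Q = [[1]].
Insert 7: 7 bumps 8 from row 1; 8 starts row 2. P = [[7], [8]], Q = [[1], [2]].
Insert 3: 3 bumps 7 from row 1; 7 bumps 8 from row 2; 8 starts row 3. P = [[3], [7], [8]], Q = [[1], [2], [3]].
Insert 6: appended to row 1. P = [[3, 6], [7], [8]], Q = [[1, 4], [2], [3]].
Insert 4: 4 bumps 6 from row 1; 6 bumps 7 from row 2; 7 bumps 8 from row 3; 8 starts row 4. P = [[3, 4], [6], [7], [8]], Q = [[1, 4], [2], [3], [5]].
Insert 2: 2 bumps 3 from row 1; 3 bumps 6 from row 2; 6 bumps 7 from row 3; 7 bumps 8 from row 4; 8 starts row 5. P = [[2, 4], [3], [6], [7], [8]], Q = [[1, 4], [2], [3], [5], [6]].
Insert 1: 1 bumps 2 from row 1; 2 bumps 3 from row 2; 3 bumps 6 from row 3; 6 bumps 7 from row 4; 7 bumps 8 from row 5; 8 starts row 6. P = [[1, 4], [2], [3], [6], [7], [8]], Q = [[1, 4], [2], [3], [5], [6], [7]].
Insert 5: appended to row 1. P = [[1, 4, 5], [2], [3], [6], [7], [8]], Q = [[1, 4, 8], [2], [3], [5], [6], [7]].

So P = [[1, 4, 5], [2], [3], [6], [7], [8]], Q = [[1, 4, 8], [2], [3], [5], [6], [7]].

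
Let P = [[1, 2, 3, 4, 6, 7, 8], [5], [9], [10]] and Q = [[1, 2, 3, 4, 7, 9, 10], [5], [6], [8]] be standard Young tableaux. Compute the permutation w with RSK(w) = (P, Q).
Reverse RSK: for i = n, n-1, ..., 1, locate i in Q, remove the corresponding corner cell from P, and reverse-bump its entry up through P; the value ejected from row 1 is w(i).

So w = 1 2 3 10 9 5 6 4 7 8.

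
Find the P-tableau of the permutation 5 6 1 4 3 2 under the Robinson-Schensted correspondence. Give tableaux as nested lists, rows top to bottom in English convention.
P = [[1, 2], [3, 6], [4], [5]]

Insert 5: appended to row 1. P = [[5]].
Insert 6: appended to row 1. P = [[5, 6]].
Insert 1: 1 bumps 5 from row 1; 5 starts row 2. P = [[1, 6], [5]].
Insert 4: 4 bumps 6 from row 1; 6 appends to row 2. P = [[1, 4], [5, 6]].
Insert 3: 3 bumps 4 from row 1; 4 bumps 5 from row 2; 5 starts row 3. P = [[1, 3], [4, 6], [5]].
Insert 2: 2 bumps 3 from row 1; 3 bumps 4 from row 2; 4 bumps 5 from row 3; 5 starts row 4. P = [[1, 2], [3, 6], [4], [5]].

So P = [[1, 2], [3, 6], [4], [5]].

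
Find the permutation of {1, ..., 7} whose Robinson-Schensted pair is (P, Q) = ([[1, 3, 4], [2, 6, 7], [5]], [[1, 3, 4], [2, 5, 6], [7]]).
Reverse the RSK construction: for i from n down to 1, find the cell of Q containing i, remove the entry at that cell from P, and reverse-bump it up through P; the value ejected from row 1 is w(i).

Step i=7: Q has 7 at row 3, column 1; remove 5 from row 3 of P and reverse-bump: 5 enters row 2 and ejects 2; 2 enters row 1 and ejects 1. So w(7) = 1. P is now [[2, 3, 4], [5, 6, 7]].
Step i=6: Q has 6 at row 2, column 3; remove 7 from row 2 of P and reverse-bump: 7 enters row 1 and ejects 4. So w(6) = 4. P is now [[2, 3, 7], [5, 6]].
Step i=5: Q has 5 at row 2, column 2; remove 6 from row 2 of P and reverse-bump: 6 enters row 1 and ejects 3. So w(5) = 3. P is now [[2, 6, 7], [5]].
Step i=4: Q has 4 at row 1, column 3; remove that cell from P, ejecting 7. So w(4) = 7. P is now [[2, 6], [5]].
Step i=3: Q has 3 at row 1, column 2; remove that cell from P, ejecting 6. So w(3) = 6. P is now [[2], [5]].
Step i=2: Q has 2 at row 2, column 1; remove 5 from row 2 of P and reverse-bump: 5 enters row 1 and ejects 2. So w(2) = 2. P is now [[5]].
Step i=1: Q has 1 at row 1, column 1; remove that cell from P, ejecting 5. So w(1) = 5. P is now [].

So w = 5 2 6 7 3 4 1.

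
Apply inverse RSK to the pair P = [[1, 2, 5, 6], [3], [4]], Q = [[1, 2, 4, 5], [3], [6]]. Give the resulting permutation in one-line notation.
1 4 3 5 6 2

Reverse RSK: for i = n, n-1, ..., 1, locate i in Q, remove the corresponding corner cell from P, and reverse-bump its entry up through P; the value ejected from row 1 is w(i).

So w = 1 4 3 5 6 2.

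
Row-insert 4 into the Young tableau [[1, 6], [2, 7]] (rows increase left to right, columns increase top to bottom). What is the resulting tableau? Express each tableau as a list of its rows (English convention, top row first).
In row 1, 4 replaces 6 (the leftmost entry greater than 4); 6 is bumped to row 2. In row 2, 6 replaces 7 (the leftmost entry greater than 6); 7 is bumped to row 3. 7 starts a new row 3. The new tableau is [[1, 4], [2, 6], [7]].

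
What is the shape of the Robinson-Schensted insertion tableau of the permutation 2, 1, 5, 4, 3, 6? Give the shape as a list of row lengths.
Row-insert each entry into an empty tableau.

After inserting 2: P = [[2]].
After inserting 1: P = [[1], [2]].
After inserting 5: P = [[1, 5], [2]].
After inserting 4: P = [[1, 4], [2, 5]].
After inserting 3: P = [[1, 3], [2, 4], [5]].
After inserting 6: P = [[1, 3, 6], [2, 4], [5]].

The final insertion tableau P = [[1, 3, 6], [2, 4], [5]] has shape [3, 2, 1].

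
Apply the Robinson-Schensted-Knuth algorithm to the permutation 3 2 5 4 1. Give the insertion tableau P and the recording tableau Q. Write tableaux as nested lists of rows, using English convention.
P = [[1, 4], [2, 5], [3]], Q = [[1, 3], [2, 4], [5]]

Insert each entry of the permutation into P by Schensted row insertion, recording in Q the position of each new cell.

After inserting 3: P = [[3]].
After inserting 2: P = [[2], [3]].
After inserting 5: P = [[2, 5], [3]].
After inserting 4: P = [[2, 4], [3, 5]].
After inserting 1: P = [[1, 4], [2, 5], [3]].

So P = [[1, 4], [2, 5], [3]], Q = [[1, 3], [2, 4], [5]].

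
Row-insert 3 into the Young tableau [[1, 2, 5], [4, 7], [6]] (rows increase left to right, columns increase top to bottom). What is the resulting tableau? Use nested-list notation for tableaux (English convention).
[[1, 2, 3], [4, 5], [6, 7]]

In row 1, 3 replaces 5 (the leftmost entry greater than 3); 5 is bumped to row 2. In row 2, 5 replaces 7 (the leftmost entry greater than 5); 7 is bumped to row 3. 7 is appended to row 3. The new tableau is [[1, 2, 3], [4, 5], [6, 7]].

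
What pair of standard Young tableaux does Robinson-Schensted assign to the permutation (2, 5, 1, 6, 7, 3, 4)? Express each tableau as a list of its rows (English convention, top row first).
Insert each entry of the permutation into P by Schensted row insertion, recording in Q the position of each new cell.

Insert 2: appended to row 1. P = [[2]], Q = [[1]].
Insert 5: appended to row 1. P = [[2, 5]], Q = [[1, 2]].
Insert 1: 1 bumps 2 from row 1; 2 starts row 2. P = [[1, 5], [2]], Q = [[1, 2], [3]].
Insert 6: appended to row 1. P = [[1, 5, 6], [2]], Q = [[1, 2, 4], [3]].
Insert 7: appended to row 1. P = [[1, 5, 6, 7], [2]], Q = [[1, 2, 4, 5], [3]].
Insert 3: 3 bumps 5 from row 1; 5 appends to row 2. P = [[1, 3, 6, 7], [2, 5]], Q = [[1, 2, 4, 5], [3, 6]].
Insert 4: 4 bumps 6 from row 1; 6 appends to row 2. P = [[1, 3, 4, 7], [2, 5, 6]], Q = [[1, 2, 4, 5], [3, 6, 7]].

So P = [[1, 3, 4, 7], [2, 5, 6]], Q = [[1, 2, 4, 5], [3, 6, 7]].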